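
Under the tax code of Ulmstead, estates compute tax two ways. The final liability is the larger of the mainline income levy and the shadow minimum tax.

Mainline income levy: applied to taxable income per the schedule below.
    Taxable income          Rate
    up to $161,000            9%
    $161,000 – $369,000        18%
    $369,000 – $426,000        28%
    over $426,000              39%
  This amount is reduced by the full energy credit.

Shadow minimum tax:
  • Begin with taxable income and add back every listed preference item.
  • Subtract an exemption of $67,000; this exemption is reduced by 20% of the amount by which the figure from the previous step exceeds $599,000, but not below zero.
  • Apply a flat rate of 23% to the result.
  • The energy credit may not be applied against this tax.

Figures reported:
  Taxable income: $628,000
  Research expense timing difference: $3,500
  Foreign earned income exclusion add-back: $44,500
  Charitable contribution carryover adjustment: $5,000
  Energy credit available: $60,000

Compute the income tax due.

Mainline income levy:
  $161,000 × 9% = $14,490
  $208,000 × 18% = $37,440
  $57,000 × 28% = $15,960
  $202,000 × 39% = $78,780
  → $146,670
  Less energy credit $60,000 → $86,670

Shadow minimum tax:
  Adjusted income: $628,000 + $3,500 + $44,500 + $5,000 = $681,000
  Exemption: $67,000 − 20% × ($681,000 − $599,000) = $67,000 − $16,400 = $50,600
  Base: $681,000 − $50,600 = $630,400
  $630,400 × 23% = $144,992

$144,992 > $86,670, so the shadow minimum tax is the binding amount.

$144,992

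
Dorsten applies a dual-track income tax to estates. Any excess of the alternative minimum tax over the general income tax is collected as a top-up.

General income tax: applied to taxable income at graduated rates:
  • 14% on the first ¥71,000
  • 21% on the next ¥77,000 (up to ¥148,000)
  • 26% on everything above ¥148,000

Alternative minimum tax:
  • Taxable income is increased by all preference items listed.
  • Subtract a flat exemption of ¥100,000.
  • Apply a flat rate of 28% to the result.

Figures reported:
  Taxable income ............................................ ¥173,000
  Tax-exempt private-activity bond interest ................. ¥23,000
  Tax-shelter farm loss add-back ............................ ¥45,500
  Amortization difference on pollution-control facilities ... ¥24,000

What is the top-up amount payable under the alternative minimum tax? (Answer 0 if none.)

¥13,730

General income tax:
  ¥71,000 × 14% = ¥9,940
  ¥77,000 × 21% = ¥16,170
  ¥25,000 × 26% = ¥6,500
  → ¥32,610

Alternative minimum tax:
  Adjusted income: ¥173,000 + ¥23,000 + ¥45,500 + ¥24,000 = ¥265,500
  Less exemption ¥100,000 → base ¥165,500
  ¥165,500 × 28% = ¥46,340

Excess of alternative minimum tax over general income tax: ¥46,340 − ¥32,610 = ¥13,730.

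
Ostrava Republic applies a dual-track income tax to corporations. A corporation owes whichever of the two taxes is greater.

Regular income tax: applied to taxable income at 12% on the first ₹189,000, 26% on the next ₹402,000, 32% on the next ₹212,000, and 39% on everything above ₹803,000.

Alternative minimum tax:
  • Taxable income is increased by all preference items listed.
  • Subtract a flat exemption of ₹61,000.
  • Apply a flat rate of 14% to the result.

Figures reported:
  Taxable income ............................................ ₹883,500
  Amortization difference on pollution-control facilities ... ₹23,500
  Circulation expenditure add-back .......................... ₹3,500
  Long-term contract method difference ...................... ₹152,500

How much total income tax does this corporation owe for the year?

₹226,435

Alternative minimum tax:
  Adjusted income: ₹883,500 + ₹23,500 + ₹3,500 + ₹152,500 = ₹1,063,000
  Less exemption ₹61,000 → base ₹1,002,000
  ₹1,002,000 × 14% = ₹140,280

Regular income tax:
  ₹189,000 × 12% = ₹22,680
  ₹402,000 × 26% = ₹104,520
  ₹212,000 × 32% = ₹67,840
  ₹80,500 × 39% = ₹31,395
  → ₹226,435

₹226,435 > ₹140,280, so the regular income tax governs.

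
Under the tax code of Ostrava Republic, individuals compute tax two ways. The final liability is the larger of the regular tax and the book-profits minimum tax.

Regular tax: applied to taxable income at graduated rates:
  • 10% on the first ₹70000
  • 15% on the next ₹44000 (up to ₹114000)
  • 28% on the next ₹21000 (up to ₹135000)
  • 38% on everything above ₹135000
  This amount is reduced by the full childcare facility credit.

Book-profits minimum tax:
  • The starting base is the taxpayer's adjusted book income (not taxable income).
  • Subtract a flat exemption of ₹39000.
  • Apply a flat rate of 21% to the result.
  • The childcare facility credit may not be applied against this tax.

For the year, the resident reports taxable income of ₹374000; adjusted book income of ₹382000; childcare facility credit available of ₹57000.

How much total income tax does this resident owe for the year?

Book-profits minimum tax:
  Base (adjusted book income): ₹382000
  Less exemption ₹39000 → base ₹343000
  ₹343000 × 21% = ₹72030

Regular tax:
  ₹70000 × 10% = ₹7000
  ₹44000 × 15% = ₹6600
  ₹21000 × 28% = ₹5880
  ₹239000 × 38% = ₹90820
  → ₹110300
  Less childcare facility credit ₹57000 → ₹53300

₹72030 > ₹53300, so the book-profits minimum tax is the binding amount.

₹72030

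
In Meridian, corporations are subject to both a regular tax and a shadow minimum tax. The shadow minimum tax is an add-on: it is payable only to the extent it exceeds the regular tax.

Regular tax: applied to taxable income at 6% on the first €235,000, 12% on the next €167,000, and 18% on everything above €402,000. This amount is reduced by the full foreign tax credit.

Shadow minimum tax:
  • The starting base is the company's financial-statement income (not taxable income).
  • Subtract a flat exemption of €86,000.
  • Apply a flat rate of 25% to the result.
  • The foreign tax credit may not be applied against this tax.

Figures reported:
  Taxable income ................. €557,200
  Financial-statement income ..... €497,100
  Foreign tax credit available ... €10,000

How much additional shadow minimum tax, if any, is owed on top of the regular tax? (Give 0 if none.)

€50,699

Shadow minimum tax:
  Base (financial-statement income): €497,100
  Less exemption €86,000 → base €411,100
  €411,100 × 25% = €102,775

Regular tax:
  €235,000 × 6% = €14,100
  €167,000 × 12% = €20,040
  €155,200 × 18% = €27,936
  → €62,076
  Less foreign tax credit €10,000 → €52,076

Excess of shadow minimum tax over regular tax: €102,775 − €52,076 = €50,699.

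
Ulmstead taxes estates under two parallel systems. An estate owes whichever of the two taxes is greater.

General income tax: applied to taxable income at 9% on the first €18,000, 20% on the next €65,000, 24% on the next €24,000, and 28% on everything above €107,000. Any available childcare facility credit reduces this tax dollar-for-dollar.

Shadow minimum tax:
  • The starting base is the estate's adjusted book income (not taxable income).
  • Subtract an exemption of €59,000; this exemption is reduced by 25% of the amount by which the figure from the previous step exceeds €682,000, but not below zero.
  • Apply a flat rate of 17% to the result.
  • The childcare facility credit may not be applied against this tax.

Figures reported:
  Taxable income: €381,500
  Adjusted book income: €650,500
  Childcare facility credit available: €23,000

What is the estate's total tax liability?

€100,555

Shadow minimum tax:
  Base (adjusted book income): €650,500
  Exemption: €650,500 ≤ €682,000, so full €59,000 applies
  Base: €650,500 − €59,000 = €591,500
  €591,500 × 17% = €100,555

General income tax:
  €18,000 × 9% = €1,620
  €65,000 × 20% = €13,000
  €24,000 × 24% = €5,760
  €274,500 × 28% = €76,860
  → €97,240
  Less childcare facility credit €23,000 → €74,240

€100,555 > €74,240, so the shadow minimum tax is the binding amount.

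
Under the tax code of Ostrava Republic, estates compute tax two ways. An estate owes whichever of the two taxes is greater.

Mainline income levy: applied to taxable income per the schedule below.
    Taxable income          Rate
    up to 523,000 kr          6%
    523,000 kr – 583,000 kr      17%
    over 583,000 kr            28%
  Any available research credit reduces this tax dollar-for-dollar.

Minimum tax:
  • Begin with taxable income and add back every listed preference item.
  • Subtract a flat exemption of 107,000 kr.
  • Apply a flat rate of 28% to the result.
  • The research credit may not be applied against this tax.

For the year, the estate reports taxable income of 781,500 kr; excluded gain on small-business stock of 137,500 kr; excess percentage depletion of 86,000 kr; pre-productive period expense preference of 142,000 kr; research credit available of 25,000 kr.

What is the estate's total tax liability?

291,200 kr

Minimum tax:
  Adjusted income: 781,500 kr + 137,500 kr + 86,000 kr + 142,000 kr = 1,147,000 kr
  Less exemption 107,000 kr → base 1,040,000 kr
  1,040,000 kr × 28% = 291,200 kr

Mainline income levy:
  523,000 kr × 6% = 31,380 kr
  60,000 kr × 17% = 10,200 kr
  198,500 kr × 28% = 55,580 kr
  → 97,160 kr
  Less research credit 25,000 kr → 72,160 kr

291,200 kr > 72,160 kr, so the minimum tax is the binding amount.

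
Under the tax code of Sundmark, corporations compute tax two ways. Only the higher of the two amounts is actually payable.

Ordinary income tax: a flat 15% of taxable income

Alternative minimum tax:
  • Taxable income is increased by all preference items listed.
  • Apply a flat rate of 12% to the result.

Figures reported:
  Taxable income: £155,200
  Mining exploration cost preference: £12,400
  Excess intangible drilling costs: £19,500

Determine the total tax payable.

Ordinary income tax:
  £155,200 × 15% = £23,280

Alternative minimum tax:
  Adjusted income: £155,200 + £12,400 + £19,500 = £187,100
  £187,100 × 12% = £22,452

£23,280 > £22,452, so the ordinary income tax governs.

£23,280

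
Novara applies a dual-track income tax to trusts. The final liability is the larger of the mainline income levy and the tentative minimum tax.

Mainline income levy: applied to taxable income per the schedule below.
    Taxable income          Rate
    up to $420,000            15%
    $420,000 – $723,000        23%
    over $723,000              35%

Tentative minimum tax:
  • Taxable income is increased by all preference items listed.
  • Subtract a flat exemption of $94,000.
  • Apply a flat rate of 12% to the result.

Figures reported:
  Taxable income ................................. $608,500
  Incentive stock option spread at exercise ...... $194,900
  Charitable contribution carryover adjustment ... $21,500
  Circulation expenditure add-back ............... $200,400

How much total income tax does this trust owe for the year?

Tentative minimum tax:
  Adjusted income: $608,500 + $194,900 + $21,500 + $200,400 = $1,025,300
  Less exemption $94,000 → base $931,300
  $931,300 × 12% = $111,756

Mainline income levy:
  $420,000 × 15% = $63,000
  $188,500 × 23% = $43,355
  → $106,355

$111,756 > $106,355, so the tentative minimum tax is the binding amount.

$111,756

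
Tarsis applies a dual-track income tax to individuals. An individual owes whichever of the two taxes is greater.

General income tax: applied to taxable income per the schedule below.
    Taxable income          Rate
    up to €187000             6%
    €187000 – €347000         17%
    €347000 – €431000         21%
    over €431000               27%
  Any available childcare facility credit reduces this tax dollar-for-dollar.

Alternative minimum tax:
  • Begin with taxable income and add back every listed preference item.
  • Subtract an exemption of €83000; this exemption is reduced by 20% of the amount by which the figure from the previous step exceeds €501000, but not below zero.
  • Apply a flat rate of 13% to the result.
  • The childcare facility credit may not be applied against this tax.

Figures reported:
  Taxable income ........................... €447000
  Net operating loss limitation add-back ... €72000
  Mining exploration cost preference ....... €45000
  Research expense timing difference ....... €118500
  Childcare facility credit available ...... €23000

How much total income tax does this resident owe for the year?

€82654

General income tax:
  €187000 × 6% = €11220
  €160000 × 17% = €27200
  €84000 × 21% = €17640
  €16000 × 27% = €4320
  → €60380
  Less childcare facility credit €23000 → €37380

Alternative minimum tax:
  Adjusted income: €447000 + €72000 + €45000 + €118500 = €682500
  Exemption: €83000 − 20% × (€682500 − €501000) = €83000 − €36300 = €46700
  Base: €682500 − €46700 = €635800
  €635800 × 13% = €82654

€82654 > €37380, so the alternative minimum tax is the binding amount.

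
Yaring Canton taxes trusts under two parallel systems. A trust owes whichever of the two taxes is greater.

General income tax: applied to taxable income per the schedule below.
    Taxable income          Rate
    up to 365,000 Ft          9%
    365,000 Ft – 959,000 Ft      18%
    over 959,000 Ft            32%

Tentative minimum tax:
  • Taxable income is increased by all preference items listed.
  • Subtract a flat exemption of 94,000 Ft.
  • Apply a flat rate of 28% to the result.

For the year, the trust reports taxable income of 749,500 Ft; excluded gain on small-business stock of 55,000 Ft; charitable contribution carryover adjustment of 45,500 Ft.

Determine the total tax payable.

211,680 Ft

Tentative minimum tax:
  Adjusted income: 749,500 Ft + 55,000 Ft + 45,500 Ft = 850,000 Ft
  Less exemption 94,000 Ft → base 756,000 Ft
  756,000 Ft × 28% = 211,680 Ft

General income tax:
  365,000 Ft × 9% = 32,850 Ft
  384,500 Ft × 18% = 69,210 Ft
  → 102,060 Ft

211,680 Ft > 102,060 Ft, so the tentative minimum tax is the binding amount.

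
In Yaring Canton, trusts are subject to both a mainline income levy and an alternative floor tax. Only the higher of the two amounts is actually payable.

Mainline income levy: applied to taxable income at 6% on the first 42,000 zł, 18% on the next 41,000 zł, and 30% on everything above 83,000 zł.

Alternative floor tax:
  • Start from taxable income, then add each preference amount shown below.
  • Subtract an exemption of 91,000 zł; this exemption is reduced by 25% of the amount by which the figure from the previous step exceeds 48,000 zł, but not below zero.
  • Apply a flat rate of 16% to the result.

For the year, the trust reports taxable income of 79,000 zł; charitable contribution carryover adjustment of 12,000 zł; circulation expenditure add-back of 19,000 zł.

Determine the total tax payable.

9,180 zł

Mainline income levy:
  42,000 zł × 6% = 2,520 zł
  37,000 zł × 18% = 6,660 zł
  → 9,180 zł

Alternative floor tax:
  Adjusted income: 79,000 zł + 12,000 zł + 19,000 zł = 110,000 zł
  Exemption: 91,000 zł − 25% × (110,000 zł − 48,000 zł) = 91,000 zł − 15,500 zł = 75,500 zł
  Base: 110,000 zł − 75,500 zł = 34,500 zł
  34,500 zł × 16% = 5,520 zł

9,180 zł > 5,520 zł, so the mainline income levy governs.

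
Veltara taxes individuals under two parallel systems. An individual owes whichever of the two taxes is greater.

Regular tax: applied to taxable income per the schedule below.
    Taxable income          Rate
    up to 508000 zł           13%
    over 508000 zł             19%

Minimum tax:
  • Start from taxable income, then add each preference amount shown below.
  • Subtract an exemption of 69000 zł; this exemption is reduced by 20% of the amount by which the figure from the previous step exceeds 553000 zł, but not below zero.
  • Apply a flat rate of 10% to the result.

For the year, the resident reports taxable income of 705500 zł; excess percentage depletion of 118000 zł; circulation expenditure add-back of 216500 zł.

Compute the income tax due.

104000 zł

Regular tax:
  508000 zł × 13% = 66040 zł
  197500 zł × 19% = 37525 zł
  → 103565 zł

Minimum tax:
  Adjusted income: 705500 zł + 118000 zł + 216500 zł = 1040000 zł
  Exemption: 20% × (1040000 zł − 553000 zł) = 97400 zł ≥ 69000 zł, so the exemption is fully phased out
  Base: 1040000 zł − 0 zł = 1040000 zł
  1040000 zł × 10% = 104000 zł

104000 zł > 103565 zł, so the minimum tax is the binding amount.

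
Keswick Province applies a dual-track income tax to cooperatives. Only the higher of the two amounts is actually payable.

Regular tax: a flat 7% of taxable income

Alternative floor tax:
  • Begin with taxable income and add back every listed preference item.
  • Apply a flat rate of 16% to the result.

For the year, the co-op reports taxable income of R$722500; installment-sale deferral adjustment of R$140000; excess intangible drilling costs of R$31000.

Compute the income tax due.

R$142960

Regular tax:
  R$722500 × 7% = R$50575

Alternative floor tax:
  Adjusted income: R$722500 + R$140000 + R$31000 = R$893500
  R$893500 × 16% = R$142960

R$142960 > R$50575, so the alternative floor tax is the binding amount.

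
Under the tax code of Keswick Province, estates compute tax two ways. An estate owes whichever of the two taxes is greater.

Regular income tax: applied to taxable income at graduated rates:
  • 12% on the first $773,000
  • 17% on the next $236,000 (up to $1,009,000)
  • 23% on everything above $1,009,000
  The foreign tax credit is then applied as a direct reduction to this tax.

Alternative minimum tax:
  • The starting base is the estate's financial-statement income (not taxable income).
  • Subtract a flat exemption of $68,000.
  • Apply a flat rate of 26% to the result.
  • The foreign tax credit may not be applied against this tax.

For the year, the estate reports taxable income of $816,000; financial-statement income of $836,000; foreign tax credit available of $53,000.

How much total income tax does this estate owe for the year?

$199,680

Alternative minimum tax:
  Base (financial-statement income): $836,000
  Less exemption $68,000 → base $768,000
  $768,000 × 26% = $199,680

Regular income tax:
  $773,000 × 12% = $92,760
  $43,000 × 17% = $7,310
  → $100,070
  Less foreign tax credit $53,000 → $47,070

$199,680 > $47,070, so the alternative minimum tax is the binding amount.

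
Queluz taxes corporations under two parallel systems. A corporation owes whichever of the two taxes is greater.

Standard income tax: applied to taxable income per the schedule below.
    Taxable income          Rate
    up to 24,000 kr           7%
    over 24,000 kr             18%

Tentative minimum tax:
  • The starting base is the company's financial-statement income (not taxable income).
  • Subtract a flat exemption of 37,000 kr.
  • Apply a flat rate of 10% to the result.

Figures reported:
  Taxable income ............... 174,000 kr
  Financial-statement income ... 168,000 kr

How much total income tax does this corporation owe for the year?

Tentative minimum tax:
  Base (financial-statement income): 168,000 kr
  Less exemption 37,000 kr → base 131,000 kr
  131,000 kr × 10% = 13,100 kr

Standard income tax:
  24,000 kr × 7% = 1,680 kr
  150,000 kr × 18% = 27,000 kr
  → 28,680 kr

28,680 kr > 13,100 kr, so the standard income tax governs.

28,680 kr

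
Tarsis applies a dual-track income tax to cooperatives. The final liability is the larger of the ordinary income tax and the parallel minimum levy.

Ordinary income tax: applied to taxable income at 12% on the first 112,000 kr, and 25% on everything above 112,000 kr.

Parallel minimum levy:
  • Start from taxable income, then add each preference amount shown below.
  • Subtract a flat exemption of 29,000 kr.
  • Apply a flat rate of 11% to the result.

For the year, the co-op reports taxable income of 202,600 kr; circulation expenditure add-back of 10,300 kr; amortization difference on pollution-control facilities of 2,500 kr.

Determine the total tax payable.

36,090 kr

Ordinary income tax:
  112,000 kr × 12% = 13,440 kr
  90,600 kr × 25% = 22,650 kr
  → 36,090 kr

Parallel minimum levy:
  Adjusted income: 202,600 kr + 10,300 kr + 2,500 kr = 215,400 kr
  Less exemption 29,000 kr → base 186,400 kr
  186,400 kr × 11% = 20,504 kr

36,090 kr > 20,504 kr, so the ordinary income tax governs.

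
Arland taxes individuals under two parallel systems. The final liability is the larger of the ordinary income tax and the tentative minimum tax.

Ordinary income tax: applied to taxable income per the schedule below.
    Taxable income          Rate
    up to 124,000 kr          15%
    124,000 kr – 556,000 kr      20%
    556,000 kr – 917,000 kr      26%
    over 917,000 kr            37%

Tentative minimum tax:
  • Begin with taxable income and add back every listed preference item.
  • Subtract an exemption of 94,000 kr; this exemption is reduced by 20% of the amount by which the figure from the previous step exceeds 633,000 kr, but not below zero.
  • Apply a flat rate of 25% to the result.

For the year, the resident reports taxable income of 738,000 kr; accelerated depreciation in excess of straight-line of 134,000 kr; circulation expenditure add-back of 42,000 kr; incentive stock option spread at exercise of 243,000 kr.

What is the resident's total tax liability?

Ordinary income tax:
  124,000 kr × 15% = 18,600 kr
  432,000 kr × 20% = 86,400 kr
  182,000 kr × 26% = 47,320 kr
  → 152,320 kr

Tentative minimum tax:
  Adjusted income: 738,000 kr + 134,000 kr + 42,000 kr + 243,000 kr = 1,157,000 kr
  Exemption: 20% × (1,157,000 kr − 633,000 kr) = 104,800 kr ≥ 94,000 kr, so the exemption is fully phased out
  Base: 1,157,000 kr − 0 kr = 1,157,000 kr
  1,157,000 kr × 25% = 289,250 kr

289,250 kr > 152,320 kr, so the tentative minimum tax is the binding amount.

289,250 kr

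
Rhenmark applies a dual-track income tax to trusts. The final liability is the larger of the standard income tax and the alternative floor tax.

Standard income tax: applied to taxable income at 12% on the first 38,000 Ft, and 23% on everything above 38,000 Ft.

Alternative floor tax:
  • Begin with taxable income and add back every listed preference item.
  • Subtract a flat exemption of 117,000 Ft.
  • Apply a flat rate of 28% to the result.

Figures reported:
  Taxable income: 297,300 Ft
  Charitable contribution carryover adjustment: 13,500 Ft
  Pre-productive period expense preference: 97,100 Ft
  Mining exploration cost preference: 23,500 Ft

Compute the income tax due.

88,032 Ft

Standard income tax:
  38,000 Ft × 12% = 4,560 Ft
  259,300 Ft × 23% = 59,639 Ft
  → 64,199 Ft

Alternative floor tax:
  Adjusted income: 297,300 Ft + 13,500 Ft + 97,100 Ft + 23,500 Ft = 431,400 Ft
  Less exemption 117,000 Ft → base 314,400 Ft
  314,400 Ft × 28% = 88,032 Ft

88,032 Ft > 64,199 Ft, so the alternative floor tax is the binding amount.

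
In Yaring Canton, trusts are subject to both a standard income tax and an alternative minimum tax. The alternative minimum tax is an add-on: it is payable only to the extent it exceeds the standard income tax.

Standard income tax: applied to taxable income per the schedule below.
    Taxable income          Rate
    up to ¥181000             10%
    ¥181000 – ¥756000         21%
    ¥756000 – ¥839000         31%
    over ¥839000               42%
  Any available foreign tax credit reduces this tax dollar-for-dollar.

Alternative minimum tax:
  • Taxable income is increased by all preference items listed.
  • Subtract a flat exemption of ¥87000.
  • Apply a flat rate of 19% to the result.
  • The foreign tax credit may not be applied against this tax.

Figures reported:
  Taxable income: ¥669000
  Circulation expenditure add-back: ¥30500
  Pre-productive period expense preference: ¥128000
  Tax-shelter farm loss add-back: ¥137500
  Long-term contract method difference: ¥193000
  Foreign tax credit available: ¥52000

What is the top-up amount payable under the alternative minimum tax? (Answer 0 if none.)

¥134910

Standard income tax:
  ¥181000 × 10% = ¥18100
  ¥488000 × 21% = ¥102480
  → ¥120580
  Less foreign tax credit ¥52000 → ¥68580

Alternative minimum tax:
  Adjusted income: ¥669000 + ¥30500 + ¥128000 + ¥137500 + ¥193000 = ¥1158000
  Less exemption ¥87000 → base ¥1071000
  ¥1071000 × 19% = ¥203490

Excess of alternative minimum tax over standard income tax: ¥203490 − ¥68580 = ¥134910.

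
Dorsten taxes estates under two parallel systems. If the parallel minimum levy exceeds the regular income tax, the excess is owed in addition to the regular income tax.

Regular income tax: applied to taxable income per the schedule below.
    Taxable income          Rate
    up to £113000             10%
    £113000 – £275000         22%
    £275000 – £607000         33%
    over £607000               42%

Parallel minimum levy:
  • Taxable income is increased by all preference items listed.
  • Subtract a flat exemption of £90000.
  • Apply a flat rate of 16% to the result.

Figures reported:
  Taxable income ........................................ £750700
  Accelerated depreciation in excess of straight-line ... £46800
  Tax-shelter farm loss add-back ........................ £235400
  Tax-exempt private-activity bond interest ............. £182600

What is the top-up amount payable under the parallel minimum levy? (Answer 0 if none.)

Regular income tax:
  £113000 × 10% = £11300
  £162000 × 22% = £35640
  £332000 × 33% = £109560
  £143700 × 42% = £60354
  → £216854

Parallel minimum levy:
  Adjusted income: £750700 + £46800 + £235400 + £182600 = £1215500
  Less exemption £90000 → base £1125500
  £1125500 × 16% = £180080

£180080 ≤ £216854, so no add-on is due.

£0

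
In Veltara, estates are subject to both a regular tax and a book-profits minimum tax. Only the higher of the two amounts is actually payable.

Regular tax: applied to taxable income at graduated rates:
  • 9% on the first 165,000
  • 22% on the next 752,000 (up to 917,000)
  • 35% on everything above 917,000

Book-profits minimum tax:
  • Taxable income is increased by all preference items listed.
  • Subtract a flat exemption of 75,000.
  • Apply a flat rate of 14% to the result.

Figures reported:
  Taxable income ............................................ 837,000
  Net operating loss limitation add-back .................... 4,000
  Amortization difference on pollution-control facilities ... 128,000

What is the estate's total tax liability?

Regular tax:
  165,000 × 9% = 14,850
  672,000 × 22% = 147,840
  → 162,690

Book-profits minimum tax:
  Adjusted income: 837,000 + 4,000 + 128,000 = 969,000
  Less exemption 75,000 → base 894,000
  894,000 × 14% = 125,160

162,690 > 125,160, so the regular tax governs.

162,690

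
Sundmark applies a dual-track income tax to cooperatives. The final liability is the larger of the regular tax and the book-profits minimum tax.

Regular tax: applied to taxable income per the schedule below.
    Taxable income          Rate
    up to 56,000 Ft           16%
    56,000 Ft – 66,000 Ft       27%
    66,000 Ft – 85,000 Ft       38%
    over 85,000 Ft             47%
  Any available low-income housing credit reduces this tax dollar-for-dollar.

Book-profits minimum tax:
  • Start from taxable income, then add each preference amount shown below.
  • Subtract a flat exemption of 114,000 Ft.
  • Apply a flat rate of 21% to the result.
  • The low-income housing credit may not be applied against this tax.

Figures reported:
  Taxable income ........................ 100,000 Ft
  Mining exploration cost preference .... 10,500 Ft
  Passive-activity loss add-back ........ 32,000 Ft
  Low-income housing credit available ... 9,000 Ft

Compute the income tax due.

16,930 Ft

Book-profits minimum tax:
  Adjusted income: 100,000 Ft + 10,500 Ft + 32,000 Ft = 142,500 Ft
  Less exemption 114,000 Ft → base 28,500 Ft
  28,500 Ft × 21% = 5,985 Ft

Regular tax:
  56,000 Ft × 16% = 8,960 Ft
  10,000 Ft × 27% = 2,700 Ft
  19,000 Ft × 38% = 7,220 Ft
  15,000 Ft × 47% = 7,050 Ft
  → 25,930 Ft
  Less low-income housing credit 9,000 Ft → 16,930 Ft

16,930 Ft > 5,985 Ft, so the regular tax governs.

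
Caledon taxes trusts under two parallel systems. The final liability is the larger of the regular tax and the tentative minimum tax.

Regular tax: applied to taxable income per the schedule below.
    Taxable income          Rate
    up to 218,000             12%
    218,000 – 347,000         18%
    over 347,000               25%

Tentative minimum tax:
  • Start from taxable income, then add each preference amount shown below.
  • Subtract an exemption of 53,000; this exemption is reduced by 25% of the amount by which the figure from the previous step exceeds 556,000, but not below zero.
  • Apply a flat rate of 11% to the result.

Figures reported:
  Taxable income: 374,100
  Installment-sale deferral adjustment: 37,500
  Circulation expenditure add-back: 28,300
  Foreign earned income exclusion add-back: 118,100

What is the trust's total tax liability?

56,155

Tentative minimum tax:
  Adjusted income: 374,100 + 37,500 + 28,300 + 118,100 = 558,000
  Exemption: 53,000 − 25% × (558,000 − 556,000) = 53,000 − 500 = 52,500
  Base: 558,000 − 52,500 = 505,500
  505,500 × 11% = 55,605

Regular tax:
  218,000 × 12% = 26,160
  129,000 × 18% = 23,220
  27,100 × 25% = 6,775
  → 56,155

56,155 > 55,605, so the regular tax governs.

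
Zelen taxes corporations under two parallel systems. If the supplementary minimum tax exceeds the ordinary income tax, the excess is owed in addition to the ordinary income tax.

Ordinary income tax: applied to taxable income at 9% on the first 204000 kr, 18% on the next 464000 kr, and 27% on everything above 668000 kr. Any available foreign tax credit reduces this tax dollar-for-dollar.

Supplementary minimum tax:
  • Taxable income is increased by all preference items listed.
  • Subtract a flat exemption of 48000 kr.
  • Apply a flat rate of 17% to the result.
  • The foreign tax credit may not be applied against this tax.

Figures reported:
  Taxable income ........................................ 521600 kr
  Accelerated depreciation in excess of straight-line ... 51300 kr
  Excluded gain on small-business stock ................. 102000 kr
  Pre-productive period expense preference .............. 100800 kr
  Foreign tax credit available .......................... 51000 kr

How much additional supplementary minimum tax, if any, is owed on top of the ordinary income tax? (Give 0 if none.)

99181 kr

Ordinary income tax:
  204000 kr × 9% = 18360 kr
  317600 kr × 18% = 57168 kr
  → 75528 kr
  Less foreign tax credit 51000 kr → 24528 kr

Supplementary minimum tax:
  Adjusted income: 521600 kr + 51300 kr + 102000 kr + 100800 kr = 775700 kr
  Less exemption 48000 kr → base 727700 kr
  727700 kr × 17% = 123709 kr

Excess of supplementary minimum tax over ordinary income tax: 123709 kr − 24528 kr = 99181 kr.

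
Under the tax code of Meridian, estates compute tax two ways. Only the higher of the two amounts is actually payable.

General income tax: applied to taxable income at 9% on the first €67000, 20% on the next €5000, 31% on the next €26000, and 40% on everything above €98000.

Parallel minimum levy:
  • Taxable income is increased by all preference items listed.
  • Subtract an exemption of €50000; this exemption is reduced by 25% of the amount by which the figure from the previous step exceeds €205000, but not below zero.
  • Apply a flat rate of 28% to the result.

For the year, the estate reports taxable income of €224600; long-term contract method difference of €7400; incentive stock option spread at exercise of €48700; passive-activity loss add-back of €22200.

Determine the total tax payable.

€77665

Parallel minimum levy:
  Adjusted income: €224600 + €7400 + €48700 + €22200 = €302900
  Exemption: €50000 − 25% × (€302900 − €205000) = €50000 − €24475 = €25525
  Base: €302900 − €25525 = €277375
  €277375 × 28% = €77665

General income tax:
  €67000 × 9% = €6030
  €5000 × 20% = €1000
  €26000 × 31% = €8060
  €126600 × 40% = €50640
  → €65730

€77665 > €65730, so the parallel minimum levy is the binding amount.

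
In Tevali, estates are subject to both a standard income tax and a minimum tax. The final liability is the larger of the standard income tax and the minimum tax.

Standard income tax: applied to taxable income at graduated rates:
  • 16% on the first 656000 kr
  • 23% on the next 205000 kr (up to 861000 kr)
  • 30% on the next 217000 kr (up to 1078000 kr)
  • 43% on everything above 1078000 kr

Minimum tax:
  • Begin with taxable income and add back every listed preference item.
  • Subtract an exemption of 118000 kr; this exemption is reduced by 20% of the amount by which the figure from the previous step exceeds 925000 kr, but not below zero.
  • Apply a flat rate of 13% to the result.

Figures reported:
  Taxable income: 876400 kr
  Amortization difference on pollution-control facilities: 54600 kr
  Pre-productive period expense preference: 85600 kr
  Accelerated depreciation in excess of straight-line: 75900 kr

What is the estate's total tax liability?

156730 kr

Standard income tax:
  656000 kr × 16% = 104960 kr
  205000 kr × 23% = 47150 kr
  15400 kr × 30% = 4620 kr
  → 156730 kr

Minimum tax:
  Adjusted income: 876400 kr + 54600 kr + 85600 kr + 75900 kr = 1092500 kr
  Exemption: 118000 kr − 20% × (1092500 kr − 925000 kr) = 118000 kr − 33500 kr = 84500 kr
  Base: 1092500 kr − 84500 kr = 1008000 kr
  1008000 kr × 13% = 131040 kr

156730 kr > 131040 kr, so the standard income tax governs.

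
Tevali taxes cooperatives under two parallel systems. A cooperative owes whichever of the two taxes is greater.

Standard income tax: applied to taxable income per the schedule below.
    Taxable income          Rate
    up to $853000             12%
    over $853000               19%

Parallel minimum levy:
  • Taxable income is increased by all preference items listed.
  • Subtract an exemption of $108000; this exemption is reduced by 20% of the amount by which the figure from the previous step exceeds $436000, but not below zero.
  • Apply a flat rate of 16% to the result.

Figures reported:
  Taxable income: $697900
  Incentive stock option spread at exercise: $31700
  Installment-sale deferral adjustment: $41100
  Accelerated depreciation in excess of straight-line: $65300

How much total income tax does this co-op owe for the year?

$129280

Parallel minimum levy:
  Adjusted income: $697900 + $31700 + $41100 + $65300 = $836000
  Exemption: $108000 − 20% × ($836000 − $436000) = $108000 − $80000 = $28000
  Base: $836000 − $28000 = $808000
  $808000 × 16% = $129280

Standard income tax:
  $697900 × 12% = $83748

$129280 > $83748, so the parallel minimum levy is the binding amount.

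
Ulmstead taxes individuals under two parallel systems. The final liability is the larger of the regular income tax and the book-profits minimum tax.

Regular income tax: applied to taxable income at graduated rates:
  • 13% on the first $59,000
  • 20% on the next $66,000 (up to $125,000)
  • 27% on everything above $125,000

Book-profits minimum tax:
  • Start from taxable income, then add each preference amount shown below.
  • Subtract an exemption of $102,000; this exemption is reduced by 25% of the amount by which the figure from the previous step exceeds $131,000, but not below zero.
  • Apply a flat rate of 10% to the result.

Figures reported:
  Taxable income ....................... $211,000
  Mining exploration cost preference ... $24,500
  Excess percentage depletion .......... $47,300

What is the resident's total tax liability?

$44,090

Book-profits minimum tax:
  Adjusted income: $211,000 + $24,500 + $47,300 = $282,800
  Exemption: $102,000 − 25% × ($282,800 − $131,000) = $102,000 − $37,950 = $64,050
  Base: $282,800 − $64,050 = $218,750
  $218,750 × 10% = $21,875

Regular income tax:
  $59,000 × 13% = $7,670
  $66,000 × 20% = $13,200
  $86,000 × 27% = $23,220
  → $44,090

$44,090 > $21,875, so the regular income tax governs.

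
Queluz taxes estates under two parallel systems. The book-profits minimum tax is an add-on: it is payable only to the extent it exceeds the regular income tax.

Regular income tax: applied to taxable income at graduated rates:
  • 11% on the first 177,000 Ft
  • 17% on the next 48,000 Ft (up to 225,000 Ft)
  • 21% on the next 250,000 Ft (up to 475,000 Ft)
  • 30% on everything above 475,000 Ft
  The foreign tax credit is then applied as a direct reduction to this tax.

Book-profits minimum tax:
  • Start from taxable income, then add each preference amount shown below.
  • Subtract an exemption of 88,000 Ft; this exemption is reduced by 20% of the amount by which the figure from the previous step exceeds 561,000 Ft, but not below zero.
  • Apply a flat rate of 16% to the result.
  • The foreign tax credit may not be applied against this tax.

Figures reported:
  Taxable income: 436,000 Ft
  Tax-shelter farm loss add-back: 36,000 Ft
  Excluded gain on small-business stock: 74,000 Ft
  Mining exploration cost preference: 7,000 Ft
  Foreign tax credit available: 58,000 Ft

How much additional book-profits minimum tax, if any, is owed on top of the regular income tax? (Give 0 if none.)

Book-profits minimum tax:
  Adjusted income: 436,000 Ft + 36,000 Ft + 74,000 Ft + 7,000 Ft = 553,000 Ft
  Exemption: 553,000 Ft ≤ 561,000 Ft, so full 88,000 Ft applies
  Base: 553,000 Ft − 88,000 Ft = 465,000 Ft
  465,000 Ft × 16% = 74,400 Ft

Regular income tax:
  177,000 Ft × 11% = 19,470 Ft
  48,000 Ft × 17% = 8,160 Ft
  211,000 Ft × 21% = 44,310 Ft
  → 71,940 Ft
  Less foreign tax credit 58,000 Ft → 13,940 Ft

Excess of book-profits minimum tax over regular income tax: 74,400 Ft − 13,940 Ft = 60,460 Ft.

60,460 Ft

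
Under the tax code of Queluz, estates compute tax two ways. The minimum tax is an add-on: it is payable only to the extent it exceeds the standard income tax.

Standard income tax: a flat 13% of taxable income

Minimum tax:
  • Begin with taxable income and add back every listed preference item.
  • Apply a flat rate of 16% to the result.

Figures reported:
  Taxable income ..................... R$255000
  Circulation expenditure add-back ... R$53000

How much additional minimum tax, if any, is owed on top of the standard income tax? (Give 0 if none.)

Standard income tax:
  R$255000 × 13% = R$33150

Minimum tax:
  Adjusted income: R$255000 + R$53000 = R$308000
  R$308000 × 16% = R$49280

Excess of minimum tax over standard income tax: R$49280 − R$33150 = R$16130.

R$16130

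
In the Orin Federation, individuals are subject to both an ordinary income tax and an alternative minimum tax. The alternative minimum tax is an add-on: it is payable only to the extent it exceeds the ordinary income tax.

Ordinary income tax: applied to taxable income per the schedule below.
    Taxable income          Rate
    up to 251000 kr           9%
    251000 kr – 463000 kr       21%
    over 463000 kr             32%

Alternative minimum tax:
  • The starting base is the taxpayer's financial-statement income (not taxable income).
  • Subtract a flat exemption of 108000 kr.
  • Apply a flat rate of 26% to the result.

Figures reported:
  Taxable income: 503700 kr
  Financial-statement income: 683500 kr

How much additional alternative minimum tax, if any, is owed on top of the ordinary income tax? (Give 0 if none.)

69496 kr

Alternative minimum tax:
  Base (financial-statement income): 683500 kr
  Less exemption 108000 kr → base 575500 kr
  575500 kr × 26% = 149630 kr

Ordinary income tax:
  251000 kr × 9% = 22590 kr
  212000 kr × 21% = 44520 kr
  40700 kr × 32% = 13024 kr
  → 80134 kr

Excess of alternative minimum tax over ordinary income tax: 149630 kr − 80134 kr = 69496 kr.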